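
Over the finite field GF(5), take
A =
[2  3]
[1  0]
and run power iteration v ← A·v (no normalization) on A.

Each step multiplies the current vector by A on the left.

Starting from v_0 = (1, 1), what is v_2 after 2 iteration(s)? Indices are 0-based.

v_0 = (1, 1).
v_1 = A·v_0 = (0, 1).
v_2 = A·v_1 = (3, 0).

v_2 = (3, 0)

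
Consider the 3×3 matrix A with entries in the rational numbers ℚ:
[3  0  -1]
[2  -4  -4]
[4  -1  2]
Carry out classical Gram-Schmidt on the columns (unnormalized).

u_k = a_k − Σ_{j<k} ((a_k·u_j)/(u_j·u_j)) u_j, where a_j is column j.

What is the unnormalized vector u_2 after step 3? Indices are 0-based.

Step 1: u_0 = a_0 = (3, 2, 4).
Step 2: u_1 = a_1 − (-12/29)·u_0 = (36/29, -92/29, 19/29).
Step 3: u_2 = a_2 − (-3/29)·u_0 − (370/349)·u_1 = (-700/349, -150/349, 600/349).

u_2 = (-700/349, -150/349, 600/349)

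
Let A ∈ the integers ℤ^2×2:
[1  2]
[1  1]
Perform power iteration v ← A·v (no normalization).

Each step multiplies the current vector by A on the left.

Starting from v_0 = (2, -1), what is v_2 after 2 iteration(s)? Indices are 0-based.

v_2 = (2, 1)

v_0 = (2, -1).
v_1 = A·v_0 = (0, 1).
v_2 = A·v_1 = (2, 1).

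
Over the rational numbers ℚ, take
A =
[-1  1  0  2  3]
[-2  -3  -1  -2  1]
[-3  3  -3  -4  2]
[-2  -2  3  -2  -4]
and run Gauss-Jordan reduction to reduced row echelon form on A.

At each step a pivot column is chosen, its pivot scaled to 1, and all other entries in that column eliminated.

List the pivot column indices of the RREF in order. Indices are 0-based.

pivot columns: 0, 1, 2, 3

[1] R0 /= -1  ⇒  (1, -1, 0, -2, -3)
     R1 -= -2·R0  ⇒  (0, -5, -1, -6, -5)
     R2 -= -3·R0  ⇒  (0, 0, -3, -10, -7)
     R3 -= -2·R0  ⇒  (0, -4, 3, -6, -10)
[2] R1 /= -5  ⇒  (0, 1, 1/5, 6/5, 1)
     R0 -= -1·R1  ⇒  (1, 0, 1/5, -4/5, -2)
     R3 -= -4·R1  ⇒  (0, 0, 19/5, -6/5, -6)
[3] R2 /= -3  ⇒  (0, 0, 1, 10/3, 7/3)
     R0 -= 1/5·R2  ⇒  (1, 0, 0, -22/15, -37/15)
     R1 -= 1/5·R2  ⇒  (0, 1, 0, 8/15, 8/15)
     R3 -= 19/5·R2  ⇒  (0, 0, 0, -208/15, -223/15)
[4] R3 /= -208/15  ⇒  (0, 0, 0, 1, 223/208)
     R0 -= -22/15·R3  ⇒  (1, 0, 0, 0, -93/104)
     R1 -= 8/15·R3  ⇒  (0, 1, 0, 0, -1/26)
     R2 -= 10/3·R3  ⇒  (0, 0, 1, 0, -129/104)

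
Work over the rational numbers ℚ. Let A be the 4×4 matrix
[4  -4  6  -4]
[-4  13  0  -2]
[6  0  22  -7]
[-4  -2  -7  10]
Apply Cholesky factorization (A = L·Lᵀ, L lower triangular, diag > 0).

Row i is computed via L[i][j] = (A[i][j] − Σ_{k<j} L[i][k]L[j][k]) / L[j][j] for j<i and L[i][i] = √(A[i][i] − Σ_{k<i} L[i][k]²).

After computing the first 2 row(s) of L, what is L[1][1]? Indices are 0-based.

Step 1: L[0][0] = √(4) = 2.
  L[1][0] = (-4) / L[0][0] = -2.
Step 2: L[1][1] = √(9) = 3.

L[1][1] = 3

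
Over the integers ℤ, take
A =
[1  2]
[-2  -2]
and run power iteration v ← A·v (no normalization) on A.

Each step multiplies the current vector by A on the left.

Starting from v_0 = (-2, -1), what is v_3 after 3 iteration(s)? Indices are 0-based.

v_3 = (0, -8)

v_0 = (-2, -1).
v_1 = A·v_0 = (-4, 6).
v_2 = A·v_1 = (8, -4).
v_3 = A·v_2 = (0, -8).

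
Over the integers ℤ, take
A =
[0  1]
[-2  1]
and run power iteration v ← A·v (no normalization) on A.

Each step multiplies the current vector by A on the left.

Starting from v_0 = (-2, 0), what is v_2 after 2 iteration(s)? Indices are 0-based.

v_0 = (-2, 0).
v_1 = A·v_0 = (0, 4).
v_2 = A·v_1 = (4, 4).

v_2 = (4, 4)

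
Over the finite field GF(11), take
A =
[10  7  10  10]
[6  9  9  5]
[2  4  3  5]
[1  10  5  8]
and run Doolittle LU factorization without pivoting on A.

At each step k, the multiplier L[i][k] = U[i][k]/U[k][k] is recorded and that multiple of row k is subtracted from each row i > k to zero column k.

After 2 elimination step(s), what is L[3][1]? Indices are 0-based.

L[3][1] = 4

Step 1: pivot at (0,0) is 10.
  row1 ← row1 − (5)·row0  ⇒  L[1][0]=5, U row1=(0, 7, 3, 10)
  row2 ← row2 − (9)·row0  ⇒  L[2][0]=9, U row2=(0, 7, 1, 3)
  row3 ← row3 − (10)·row0  ⇒  L[3][0]=10, U row3=(0, 6, 4, 7)
Step 2: pivot at (1,1) is 7.
  row2 ← row2 − (1)·row1  ⇒  L[2][1]=1, U row2=(0, 0, 9, 4)
  row3 ← row3 − (4)·row1  ⇒  L[3][1]=4, U row3=(0, 0, 3, 0)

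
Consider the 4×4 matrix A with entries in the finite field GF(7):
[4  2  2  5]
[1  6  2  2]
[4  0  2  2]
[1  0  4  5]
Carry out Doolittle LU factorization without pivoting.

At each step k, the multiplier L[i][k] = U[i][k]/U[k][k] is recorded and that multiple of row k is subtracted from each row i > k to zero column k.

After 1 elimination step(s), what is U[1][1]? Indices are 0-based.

[col 0] pivot 4
  R1 -= 2*R0 → (0, 2, 5, 6)  (L[1][0] := 2)
  R2 -= 1*R0 → (0, 5, 0, 4)  (L[2][0] := 1)
  R3 -= 2*R0 → (0, 3, 0, 2)  (L[3][0] := 2)

U[1][1] = 2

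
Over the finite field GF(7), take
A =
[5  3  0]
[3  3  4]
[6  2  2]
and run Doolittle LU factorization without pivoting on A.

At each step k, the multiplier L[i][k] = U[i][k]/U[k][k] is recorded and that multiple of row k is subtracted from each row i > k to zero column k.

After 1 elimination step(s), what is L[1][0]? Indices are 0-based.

[col 0] pivot 5
  R1 -= 2*R0 → (0, 4, 4)  (L[1][0] := 2)
  R2 -= 4*R0 → (0, 4, 2)  (L[2][0] := 4)

L[1][0] = 2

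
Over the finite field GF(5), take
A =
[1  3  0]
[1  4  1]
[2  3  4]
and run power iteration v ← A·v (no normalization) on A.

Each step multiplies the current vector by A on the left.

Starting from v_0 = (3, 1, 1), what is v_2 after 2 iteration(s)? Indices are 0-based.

v_0 = (3, 1, 1).
v_1 = A·v_0 = (1, 3, 3).
v_2 = A·v_1 = (0, 1, 3).

v_2 = (0, 1, 3)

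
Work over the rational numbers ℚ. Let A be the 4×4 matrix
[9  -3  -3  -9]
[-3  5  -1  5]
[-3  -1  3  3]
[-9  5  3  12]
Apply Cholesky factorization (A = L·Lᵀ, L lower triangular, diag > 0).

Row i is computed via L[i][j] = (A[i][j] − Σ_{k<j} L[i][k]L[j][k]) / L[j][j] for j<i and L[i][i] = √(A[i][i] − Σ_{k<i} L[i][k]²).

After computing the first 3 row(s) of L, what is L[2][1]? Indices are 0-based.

Step 1: L[0][0] = √(9) = 3.
  L[1][0] = (-3) / L[0][0] = -1.
Step 2: L[1][1] = √(4) = 2.
  L[2][0] = (-3) / L[0][0] = -1.
  L[2][1] = (-2) / L[1][1] = -1.
Step 3: L[2][2] = √(1) = 1.

L[2][1] = -1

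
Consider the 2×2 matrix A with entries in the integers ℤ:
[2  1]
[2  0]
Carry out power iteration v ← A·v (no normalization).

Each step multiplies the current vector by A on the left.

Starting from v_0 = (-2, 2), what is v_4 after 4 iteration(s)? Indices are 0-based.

v_4 = (-56, -40)

v_0 = (-2, 2).
v_1 = A·v_0 = (-2, -4).
v_2 = A·v_1 = (-8, -4).
v_3 = A·v_2 = (-20, -16).
v_4 = A·v_3 = (-56, -40).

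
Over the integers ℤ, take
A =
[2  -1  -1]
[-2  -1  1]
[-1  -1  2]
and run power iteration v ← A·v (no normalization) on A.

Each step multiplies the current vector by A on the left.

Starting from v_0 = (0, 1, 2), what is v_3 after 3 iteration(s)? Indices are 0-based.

v_3 = (-36, 20, 18)

v_0 = (0, 1, 2).
v_1 = A·v_0 = (-3, 1, 3).
v_2 = A·v_1 = (-10, 8, 8).
v_3 = A·v_2 = (-36, 20, 18).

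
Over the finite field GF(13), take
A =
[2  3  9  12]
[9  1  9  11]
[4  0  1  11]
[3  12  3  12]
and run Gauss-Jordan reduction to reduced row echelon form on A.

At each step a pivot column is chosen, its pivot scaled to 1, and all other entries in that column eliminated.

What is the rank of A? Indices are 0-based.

rank = 4

step 1: normalize row 0 (÷2) = (1, 8, 11, 6)
  row 1: subtract 9×row0 = (0, 7, 1, 9)
  row 2: subtract 4×row0 = (0, 7, 9, 0)
  row 3: subtract 3×row0 = (0, 1, 9, 7)
step 2: normalize row 1 (÷7) = (0, 1, 2, 5)
  row 0: subtract 8×row1 = (1, 0, 8, 5)
  row 2: subtract 7×row1 = (0, 0, 8, 4)
  row 3: subtract 1×row1 = (0, 0, 7, 2)
step 3: normalize row 2 (÷8) = (0, 0, 1, 7)
  row 0: subtract 8×row2 = (1, 0, 0, 1)
  row 1: subtract 2×row2 = (0, 1, 0, 4)
  row 3: subtract 7×row2 = (0, 0, 0, 5)
step 4: normalize row 3 (÷5) = (0, 0, 0, 1)
  row 0: subtract 1×row3 = (1, 0, 0, 0)
  row 1: subtract 4×row3 = (0, 1, 0, 0)
  row 2: subtract 7×row3 = (0, 0, 1, 0)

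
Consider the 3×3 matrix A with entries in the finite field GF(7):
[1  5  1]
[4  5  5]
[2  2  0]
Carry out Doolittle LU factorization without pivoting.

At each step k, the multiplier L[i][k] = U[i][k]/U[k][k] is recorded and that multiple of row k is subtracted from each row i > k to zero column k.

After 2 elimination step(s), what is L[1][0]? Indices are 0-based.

L[1][0] = 4

k=0: U[0][0]=1
  eliminate (1,0): mult=4, new row 1: (0, 6, 1); set L[1][0]=4
  eliminate (2,0): mult=2, new row 2: (0, 6, 5); set L[2][0]=2
k=1: U[1][1]=6
  eliminate (2,1): mult=1, new row 2: (0, 0, 4); set L[2][1]=1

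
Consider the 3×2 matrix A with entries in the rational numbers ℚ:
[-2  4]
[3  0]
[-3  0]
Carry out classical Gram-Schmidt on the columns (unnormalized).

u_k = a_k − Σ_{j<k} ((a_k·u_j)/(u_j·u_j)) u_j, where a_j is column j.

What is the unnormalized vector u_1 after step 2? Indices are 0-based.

u_1 = (36/11, 12/11, -12/11)

Step 1: u_0 = a_0 = (-2, 3, -3).
Step 2: u_1 = a_1 − (-4/11)·u_0 = (36/11, 12/11, -12/11).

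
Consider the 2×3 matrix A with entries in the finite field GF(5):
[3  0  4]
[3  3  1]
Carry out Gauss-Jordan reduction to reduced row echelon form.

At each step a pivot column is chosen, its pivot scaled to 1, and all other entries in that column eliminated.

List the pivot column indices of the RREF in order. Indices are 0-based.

pivot(0,0)=3: scale R0 → (1, 0, 3)
  clear (1,0): R1 −= (3)R0 → (0, 3, 2)
pivot(1,1)=3: scale R1 → (0, 1, 4)

pivot columns: 0, 1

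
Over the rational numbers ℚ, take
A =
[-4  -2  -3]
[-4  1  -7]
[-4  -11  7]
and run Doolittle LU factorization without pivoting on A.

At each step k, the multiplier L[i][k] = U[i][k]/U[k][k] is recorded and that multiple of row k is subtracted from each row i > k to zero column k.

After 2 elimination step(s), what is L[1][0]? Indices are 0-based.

L[1][0] = 1

Step 1: pivot at (0,0) is -4.
  row1 ← row1 − (1)·row0  ⇒  L[1][0]=1, U row1=(0, 3, -4)
  row2 ← row2 − (1)·row0  ⇒  L[2][0]=1, U row2=(0, -9, 10)
Step 2: pivot at (1,1) is 3.
  row2 ← row2 − (-3)·row1  ⇒  L[2][1]=-3, U row2=(0, 0, -2)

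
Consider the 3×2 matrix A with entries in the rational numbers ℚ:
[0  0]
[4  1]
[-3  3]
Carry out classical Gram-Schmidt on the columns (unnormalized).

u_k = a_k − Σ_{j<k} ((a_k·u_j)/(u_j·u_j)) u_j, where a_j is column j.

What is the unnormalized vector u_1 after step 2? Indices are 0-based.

Step 1: u_0 = a_0 = (0, 4, -3).
Step 2: u_1 = a_1 − (-1/5)·u_0 = (0, 9/5, 12/5).

u_1 = (0, 9/5, 12/5)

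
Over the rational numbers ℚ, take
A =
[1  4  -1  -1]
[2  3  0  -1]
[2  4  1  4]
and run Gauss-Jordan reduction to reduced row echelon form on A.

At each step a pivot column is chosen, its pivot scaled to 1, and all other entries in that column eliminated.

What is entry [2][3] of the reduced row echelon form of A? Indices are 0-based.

[1] R0 /= 1  ⇒  (1, 4, -1, -1)
     R1 -= 2·R0  ⇒  (0, -5, 2, 1)
     R2 -= 2·R0  ⇒  (0, -4, 3, 6)
[2] R1 /= -5  ⇒  (0, 1, -2/5, -1/5)
     R0 -= 4·R1  ⇒  (1, 0, 3/5, -1/5)
     R2 -= -4·R1  ⇒  (0, 0, 7/5, 26/5)
[3] R2 /= 7/5  ⇒  (0, 0, 1, 26/7)
     R0 -= 3/5·R2  ⇒  (1, 0, 0, -17/7)
     R1 -= -2/5·R2  ⇒  (0, 1, 0, 9/7)

M[2][3] = 26/7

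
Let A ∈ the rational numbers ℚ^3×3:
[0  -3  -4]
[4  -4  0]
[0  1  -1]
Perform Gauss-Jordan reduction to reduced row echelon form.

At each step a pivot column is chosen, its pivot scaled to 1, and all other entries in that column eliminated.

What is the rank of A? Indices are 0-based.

rank = 3

step 1: exchange rows 0,1
step 1: normalize row 0 (÷4) = (1, -1, 0)
step 2: normalize row 1 (÷-3) = (0, 1, 4/3)
  row 0: subtract -1×row1 = (1, 0, 4/3)
  row 2: subtract 1×row1 = (0, 0, -7/3)
step 3: normalize row 2 (÷-7/3) = (0, 0, 1)
  row 0: subtract 4/3×row2 = (1, 0, 0)
  row 1: subtract 4/3×row2 = (0, 1, 0)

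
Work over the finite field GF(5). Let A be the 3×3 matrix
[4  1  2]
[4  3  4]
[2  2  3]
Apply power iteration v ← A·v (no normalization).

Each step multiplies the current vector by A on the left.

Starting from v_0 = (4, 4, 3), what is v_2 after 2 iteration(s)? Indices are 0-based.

v_0 = (4, 4, 3).
v_1 = A·v_0 = (1, 0, 0).
v_2 = A·v_1 = (4, 4, 2).

v_2 = (4, 4, 2)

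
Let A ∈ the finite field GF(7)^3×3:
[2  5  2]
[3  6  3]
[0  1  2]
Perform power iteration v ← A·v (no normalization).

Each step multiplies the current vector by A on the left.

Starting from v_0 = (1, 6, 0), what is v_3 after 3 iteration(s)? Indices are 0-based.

v_0 = (1, 6, 0).
v_1 = A·v_0 = (4, 4, 6).
v_2 = A·v_1 = (5, 5, 2).
v_3 = A·v_2 = (4, 2, 2).

v_3 = (4, 2, 2)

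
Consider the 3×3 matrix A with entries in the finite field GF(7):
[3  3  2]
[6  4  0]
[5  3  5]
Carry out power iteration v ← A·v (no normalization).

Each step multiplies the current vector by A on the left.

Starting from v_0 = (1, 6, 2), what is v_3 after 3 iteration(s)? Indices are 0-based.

v_3 = (2, 2, 1)

v_0 = (1, 6, 2).
v_1 = A·v_0 = (4, 2, 5).
v_2 = A·v_1 = (0, 4, 2).
v_3 = A·v_2 = (2, 2, 1).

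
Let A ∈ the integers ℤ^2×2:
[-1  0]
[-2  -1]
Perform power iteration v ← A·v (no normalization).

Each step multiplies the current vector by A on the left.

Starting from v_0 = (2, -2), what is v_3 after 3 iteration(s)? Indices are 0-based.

v_3 = (-2, -10)

v_0 = (2, -2).
v_1 = A·v_0 = (-2, -2).
v_2 = A·v_1 = (2, 6).
v_3 = A·v_2 = (-2, -10).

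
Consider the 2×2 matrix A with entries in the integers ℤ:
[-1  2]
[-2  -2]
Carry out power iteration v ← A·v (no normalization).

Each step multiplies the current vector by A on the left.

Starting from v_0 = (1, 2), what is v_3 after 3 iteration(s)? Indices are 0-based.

v_3 = (27, 18)

v_0 = (1, 2).
v_1 = A·v_0 = (3, -6).
v_2 = A·v_1 = (-15, 6).
v_3 = A·v_2 = (27, 18).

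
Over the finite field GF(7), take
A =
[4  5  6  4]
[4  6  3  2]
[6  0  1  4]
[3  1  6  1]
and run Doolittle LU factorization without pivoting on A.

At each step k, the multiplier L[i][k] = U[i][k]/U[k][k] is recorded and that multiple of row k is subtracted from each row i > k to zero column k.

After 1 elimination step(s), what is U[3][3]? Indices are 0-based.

Step 1: pivot at (0,0) is 4.
  row1 ← row1 − (1)·row0  ⇒  L[1][0]=1, U row1=(0, 1, 4, 5)
  row2 ← row2 − (5)·row0  ⇒  L[2][0]=5, U row2=(0, 3, 6, 5)
  row3 ← row3 − (6)·row0  ⇒  L[3][0]=6, U row3=(0, 6, 5, 5)

U[3][3] = 5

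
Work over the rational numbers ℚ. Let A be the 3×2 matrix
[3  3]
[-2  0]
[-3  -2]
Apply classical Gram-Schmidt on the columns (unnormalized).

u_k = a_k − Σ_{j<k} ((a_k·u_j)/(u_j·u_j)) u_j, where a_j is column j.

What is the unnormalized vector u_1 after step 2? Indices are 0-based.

Step 1: u_0 = a_0 = (3, -2, -3).
Step 2: u_1 = a_1 − (15/22)·u_0 = (21/22, 15/11, 1/22).

u_1 = (21/22, 15/11, 1/22)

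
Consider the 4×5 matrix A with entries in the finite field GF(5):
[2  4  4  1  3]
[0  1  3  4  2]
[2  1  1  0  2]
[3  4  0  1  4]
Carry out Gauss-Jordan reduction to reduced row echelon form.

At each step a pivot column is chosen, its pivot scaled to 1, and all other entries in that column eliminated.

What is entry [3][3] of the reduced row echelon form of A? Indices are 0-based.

[1] R0 /= 2  ⇒  (1, 2, 2, 3, 4)
     R2 -= 2·R0  ⇒  (0, 2, 2, 4, 4)
     R3 -= 3·R0  ⇒  (0, 3, 4, 2, 2)
[2] R1 /= 1  ⇒  (0, 1, 3, 4, 2)
     R0 -= 2·R1  ⇒  (1, 0, 1, 0, 0)
     R2 -= 2·R1  ⇒  (0, 0, 1, 1, 0)
     R3 -= 3·R1  ⇒  (0, 0, 0, 0, 1)
[3] R2 /= 1  ⇒  (0, 0, 1, 1, 0)
     R0 -= 1·R2  ⇒  (1, 0, 0, 4, 0)
     R1 -= 3·R2  ⇒  (0, 1, 0, 1, 2)
column 3 empty below row 3
[4] R3 /= 1  ⇒  (0, 0, 0, 0, 1)
     R1 -= 2·R3  ⇒  (0, 1, 0, 1, 0)

M[3][3] = 0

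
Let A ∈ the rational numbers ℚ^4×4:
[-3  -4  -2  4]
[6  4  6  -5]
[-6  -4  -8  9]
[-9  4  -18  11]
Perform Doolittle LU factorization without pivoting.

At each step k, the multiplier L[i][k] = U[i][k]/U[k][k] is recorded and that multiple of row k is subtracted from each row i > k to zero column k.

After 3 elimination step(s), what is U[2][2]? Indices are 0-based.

k=0: U[0][0]=-3
  eliminate (1,0): mult=-2, new row 1: (0, -4, 2, 3); set L[1][0]=-2
  eliminate (2,0): mult=2, new row 2: (0, 4, -4, 1); set L[2][0]=2
  eliminate (3,0): mult=3, new row 3: (0, 16, -12, -1); set L[3][0]=3
k=1: U[1][1]=-4
  eliminate (2,1): mult=-1, new row 2: (0, 0, -2, 4); set L[2][1]=-1
  eliminate (3,1): mult=-4, new row 3: (0, 0, -4, 11); set L[3][1]=-4
k=2: U[2][2]=-2
  eliminate (3,2): mult=2, new row 3: (0, 0, 0, 3); set L[3][2]=2

U[2][2] = -2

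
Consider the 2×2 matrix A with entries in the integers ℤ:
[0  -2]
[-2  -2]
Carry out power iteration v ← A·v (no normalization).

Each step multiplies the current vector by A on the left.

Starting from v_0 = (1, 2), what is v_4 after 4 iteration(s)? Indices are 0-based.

v_0 = (1, 2).
v_1 = A·v_0 = (-4, -6).
v_2 = A·v_1 = (12, 20).
v_3 = A·v_2 = (-40, -64).
v_4 = A·v_3 = (128, 208).

v_4 = (128, 208)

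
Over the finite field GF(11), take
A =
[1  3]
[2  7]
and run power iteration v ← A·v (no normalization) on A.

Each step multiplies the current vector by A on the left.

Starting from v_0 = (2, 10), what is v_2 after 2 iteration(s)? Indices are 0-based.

v_0 = (2, 10).
v_1 = A·v_0 = (10, 8).
v_2 = A·v_1 = (1, 10).

v_2 = (1, 10)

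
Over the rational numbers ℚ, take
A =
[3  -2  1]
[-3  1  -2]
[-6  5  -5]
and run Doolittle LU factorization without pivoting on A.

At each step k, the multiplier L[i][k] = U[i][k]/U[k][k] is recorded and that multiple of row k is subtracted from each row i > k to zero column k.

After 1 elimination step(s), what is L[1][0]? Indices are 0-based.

L[1][0] = -1

Step 1: pivot at (0,0) is 3.
  row1 ← row1 − (-1)·row0  ⇒  L[1][0]=-1, U row1=(0, -1, -1)
  row2 ← row2 − (-2)·row0  ⇒  L[2][0]=-2, U row2=(0, 1, -3)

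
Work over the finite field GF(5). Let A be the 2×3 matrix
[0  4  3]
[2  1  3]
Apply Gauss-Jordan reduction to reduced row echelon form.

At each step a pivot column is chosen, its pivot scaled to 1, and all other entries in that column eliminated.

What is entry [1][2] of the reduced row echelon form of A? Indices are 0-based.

M[1][2] = 2

pivot(0,0): swap R0↔R1
pivot(0,0)=2: scale R0 → (1, 3, 4)
pivot(1,1)=4: scale R1 → (0, 1, 2)
  clear (0,1): R0 −= (3)R1 → (1, 0, 3)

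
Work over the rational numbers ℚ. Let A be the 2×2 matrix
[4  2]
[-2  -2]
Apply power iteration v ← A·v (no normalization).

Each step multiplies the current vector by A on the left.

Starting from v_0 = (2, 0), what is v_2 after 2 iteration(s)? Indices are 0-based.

v_2 = (24, -8)

v_0 = (2, 0).
v_1 = A·v_0 = (8, -4).
v_2 = A·v_1 = (24, -8).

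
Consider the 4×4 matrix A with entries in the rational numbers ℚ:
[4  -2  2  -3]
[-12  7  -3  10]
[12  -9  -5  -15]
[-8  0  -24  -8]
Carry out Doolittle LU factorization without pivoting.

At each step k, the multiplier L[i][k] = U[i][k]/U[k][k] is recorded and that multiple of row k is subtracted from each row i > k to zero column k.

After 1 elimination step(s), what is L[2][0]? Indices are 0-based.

Step 1: pivot at (0,0) is 4.
  row1 ← row1 − (-3)·row0  ⇒  L[1][0]=-3, U row1=(0, 1, 3, 1)
  row2 ← row2 − (3)·row0  ⇒  L[2][0]=3, U row2=(0, -3, -11, -6)
  row3 ← row3 − (-2)·row0  ⇒  L[3][0]=-2, U row3=(0, -4, -20, -14)

L[2][0] = 3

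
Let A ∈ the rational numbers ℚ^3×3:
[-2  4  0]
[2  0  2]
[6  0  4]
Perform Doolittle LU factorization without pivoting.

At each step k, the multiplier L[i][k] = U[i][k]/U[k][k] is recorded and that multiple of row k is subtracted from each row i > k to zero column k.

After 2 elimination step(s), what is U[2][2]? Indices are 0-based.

U[2][2] = -2

[col 0] pivot -2
  R1 -= -1*R0 → (0, 4, 2)  (L[1][0] := -1)
  R2 -= -3*R0 → (0, 12, 4)  (L[2][0] := -3)
[col 1] pivot 4
  R2 -= 3*R1 → (0, 0, -2)  (L[2][1] := 3)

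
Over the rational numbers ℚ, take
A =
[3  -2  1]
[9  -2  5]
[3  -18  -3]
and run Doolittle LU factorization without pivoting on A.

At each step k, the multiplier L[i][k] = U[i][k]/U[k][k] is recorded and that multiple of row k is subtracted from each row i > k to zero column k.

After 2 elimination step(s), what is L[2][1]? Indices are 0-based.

L[2][1] = -4

Step 1: pivot at (0,0) is 3.
  row1 ← row1 − (3)·row0  ⇒  L[1][0]=3, U row1=(0, 4, 2)
  row2 ← row2 − (1)·row0  ⇒  L[2][0]=1, U row2=(0, -16, -4)
Step 2: pivot at (1,1) is 4.
  row2 ← row2 − (-4)·row1  ⇒  L[2][1]=-4, U row2=(0, 0, 4)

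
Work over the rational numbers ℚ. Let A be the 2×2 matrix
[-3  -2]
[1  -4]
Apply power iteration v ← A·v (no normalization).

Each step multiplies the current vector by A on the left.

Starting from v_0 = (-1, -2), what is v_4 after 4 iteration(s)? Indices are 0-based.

v_4 = (-539, -49)

v_0 = (-1, -2).
v_1 = A·v_0 = (7, 7).
v_2 = A·v_1 = (-35, -21).
v_3 = A·v_2 = (147, 49).
v_4 = A·v_3 = (-539, -49).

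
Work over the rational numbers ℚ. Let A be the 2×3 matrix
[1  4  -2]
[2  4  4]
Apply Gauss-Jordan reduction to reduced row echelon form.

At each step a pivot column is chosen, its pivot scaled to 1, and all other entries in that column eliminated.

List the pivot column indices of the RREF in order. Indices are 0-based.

pivot columns: 0, 1

[1] R0 /= 1  ⇒  (1, 4, -2)
     R1 -= 2·R0  ⇒  (0, -4, 8)
[2] R1 /= -4  ⇒  (0, 1, -2)
     R0 -= 4·R1  ⇒  (1, 0, 6)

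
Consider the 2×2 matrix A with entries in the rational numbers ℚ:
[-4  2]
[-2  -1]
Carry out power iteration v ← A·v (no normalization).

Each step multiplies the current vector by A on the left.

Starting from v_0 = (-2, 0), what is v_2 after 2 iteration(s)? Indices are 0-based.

v_0 = (-2, 0).
v_1 = A·v_0 = (8, 4).
v_2 = A·v_1 = (-24, -20).

v_2 = (-24, -20)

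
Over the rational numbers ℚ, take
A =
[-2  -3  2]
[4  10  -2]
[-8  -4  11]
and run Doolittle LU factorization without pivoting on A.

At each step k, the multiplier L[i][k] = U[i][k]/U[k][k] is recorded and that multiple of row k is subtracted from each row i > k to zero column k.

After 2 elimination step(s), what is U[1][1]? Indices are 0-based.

U[1][1] = 4

Step 1: pivot at (0,0) is -2.
  row1 ← row1 − (-2)·row0  ⇒  L[1][0]=-2, U row1=(0, 4, 2)
  row2 ← row2 − (4)·row0  ⇒  L[2][0]=4, U row2=(0, 8, 3)
Step 2: pivot at (1,1) is 4.
  row2 ← row2 − (2)·row1  ⇒  L[2][1]=2, U row2=(0, 0, -1)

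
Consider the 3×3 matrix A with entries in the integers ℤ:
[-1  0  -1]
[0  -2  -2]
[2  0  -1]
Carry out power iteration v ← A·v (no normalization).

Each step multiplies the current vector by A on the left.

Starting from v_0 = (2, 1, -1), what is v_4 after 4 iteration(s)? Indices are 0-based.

v_4 = (-10, -66, 23)

v_0 = (2, 1, -1).
v_1 = A·v_0 = (-1, 0, 5).
v_2 = A·v_1 = (-4, -10, -7).
v_3 = A·v_2 = (11, 34, -1).
v_4 = A·v_3 = (-10, -66, 23).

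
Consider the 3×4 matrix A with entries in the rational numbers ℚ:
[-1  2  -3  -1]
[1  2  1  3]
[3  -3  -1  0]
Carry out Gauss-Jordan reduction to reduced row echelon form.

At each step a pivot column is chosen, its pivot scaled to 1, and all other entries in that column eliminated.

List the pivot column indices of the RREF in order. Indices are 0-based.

step 1: normalize row 0 (÷-1) = (1, -2, 3, 1)
  row 1: subtract 1×row0 = (0, 4, -2, 2)
  row 2: subtract 3×row0 = (0, 3, -10, -3)
step 2: normalize row 1 (÷4) = (0, 1, -1/2, 1/2)
  row 0: subtract -2×row1 = (1, 0, 2, 2)
  row 2: subtract 3×row1 = (0, 0, -17/2, -9/2)
step 3: normalize row 2 (÷-17/2) = (0, 0, 1, 9/17)
  row 0: subtract 2×row2 = (1, 0, 0, 16/17)
  row 1: subtract -1/2×row2 = (0, 1, 0, 13/17)

pivot columns: 0, 1, 2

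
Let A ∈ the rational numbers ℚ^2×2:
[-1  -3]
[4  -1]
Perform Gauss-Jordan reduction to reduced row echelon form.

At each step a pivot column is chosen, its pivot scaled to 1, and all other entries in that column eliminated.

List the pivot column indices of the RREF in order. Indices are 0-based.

pivot columns: 0, 1

step 1: normalize row 0 (÷-1) = (1, 3)
  row 1: subtract 4×row0 = (0, -13)
step 2: normalize row 1 (÷-13) = (0, 1)
  row 0: subtract 3×row1 = (1, 0)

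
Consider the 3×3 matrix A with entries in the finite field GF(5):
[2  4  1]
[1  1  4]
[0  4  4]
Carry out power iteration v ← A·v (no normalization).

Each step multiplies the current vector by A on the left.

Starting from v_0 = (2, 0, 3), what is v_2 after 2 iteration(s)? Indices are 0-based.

v_0 = (2, 0, 3).
v_1 = A·v_0 = (2, 4, 2).
v_2 = A·v_1 = (2, 4, 4).

v_2 = (2, 4, 4)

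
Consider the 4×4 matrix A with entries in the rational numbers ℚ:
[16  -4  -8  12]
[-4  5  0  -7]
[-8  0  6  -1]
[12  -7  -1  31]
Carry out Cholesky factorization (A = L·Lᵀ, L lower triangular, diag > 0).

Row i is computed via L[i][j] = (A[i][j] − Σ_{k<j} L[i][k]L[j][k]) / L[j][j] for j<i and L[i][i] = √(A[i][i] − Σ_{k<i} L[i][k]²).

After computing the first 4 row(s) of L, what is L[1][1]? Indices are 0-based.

L[1][1] = 2

Step 1: L[0][0] = √(16) = 4.
  L[1][0] = (-4) / L[0][0] = -1.
Step 2: L[1][1] = √(4) = 2.
  L[2][0] = (-8) / L[0][0] = -2.
  L[2][1] = (-2) / L[1][1] = -1.
Step 3: L[2][2] = √(1) = 1.
  L[3][0] = (12) / L[0][0] = 3.
  L[3][1] = (-4) / L[1][1] = -2.
  L[3][2] = (3) / L[2][2] = 3.
Step 4: L[3][3] = √(9) = 3.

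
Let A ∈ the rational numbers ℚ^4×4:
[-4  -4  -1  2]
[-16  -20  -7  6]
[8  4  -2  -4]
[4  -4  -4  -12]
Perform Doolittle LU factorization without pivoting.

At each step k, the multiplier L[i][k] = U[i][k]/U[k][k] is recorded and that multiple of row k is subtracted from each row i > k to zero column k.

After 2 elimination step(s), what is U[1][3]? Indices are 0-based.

[col 0] pivot -4
  R1 -= 4*R0 → (0, -4, -3, -2)  (L[1][0] := 4)
  R2 -= -2*R0 → (0, -4, -4, 0)  (L[2][0] := -2)
  R3 -= -1*R0 → (0, -8, -5, -10)  (L[3][0] := -1)
[col 1] pivot -4
  R2 -= 1*R1 → (0, 0, -1, 2)  (L[2][1] := 1)
  R3 -= 2*R1 → (0, 0, 1, -6)  (L[3][1] := 2)

U[1][3] = -2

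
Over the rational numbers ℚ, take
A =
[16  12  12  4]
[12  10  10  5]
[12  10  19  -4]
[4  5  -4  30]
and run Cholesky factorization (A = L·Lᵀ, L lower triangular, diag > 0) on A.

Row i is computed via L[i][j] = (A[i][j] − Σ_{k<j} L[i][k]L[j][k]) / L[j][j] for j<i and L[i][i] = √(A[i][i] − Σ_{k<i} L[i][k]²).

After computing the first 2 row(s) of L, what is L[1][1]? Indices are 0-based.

Step 1: L[0][0] = √(16) = 4.
  L[1][0] = (12) / L[0][0] = 3.
Step 2: L[1][1] = √(1) = 1.

L[1][1] = 1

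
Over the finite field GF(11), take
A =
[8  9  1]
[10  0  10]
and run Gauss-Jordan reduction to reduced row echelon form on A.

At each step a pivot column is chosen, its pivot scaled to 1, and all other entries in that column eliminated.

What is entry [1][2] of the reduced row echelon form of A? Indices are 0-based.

step 1: normalize row 0 (÷8) = (1, 8, 7)
  row 1: subtract 10×row0 = (0, 8, 6)
step 2: normalize row 1 (÷8) = (0, 1, 9)
  row 0: subtract 8×row1 = (1, 0, 1)

M[1][2] = 9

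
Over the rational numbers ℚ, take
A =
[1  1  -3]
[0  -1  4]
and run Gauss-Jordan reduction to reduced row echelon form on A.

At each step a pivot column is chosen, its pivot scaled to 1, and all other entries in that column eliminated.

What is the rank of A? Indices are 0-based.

[1] R0 /= 1  ⇒  (1, 1, -3)
[2] R1 /= -1  ⇒  (0, 1, -4)
     R0 -= 1·R1  ⇒  (1, 0, 1)

rank = 2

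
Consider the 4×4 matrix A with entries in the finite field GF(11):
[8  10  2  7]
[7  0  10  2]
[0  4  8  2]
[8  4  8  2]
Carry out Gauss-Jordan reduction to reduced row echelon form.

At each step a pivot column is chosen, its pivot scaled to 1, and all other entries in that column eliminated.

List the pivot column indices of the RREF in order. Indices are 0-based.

pivot columns: 0, 1, 2, 3

[1] R0 /= 8  ⇒  (1, 4, 3, 5)
     R1 -= 7·R0  ⇒  (0, 5, 0, 0)
     R3 -= 8·R0  ⇒  (0, 5, 6, 6)
[2] R1 /= 5  ⇒  (0, 1, 0, 0)
     R0 -= 4·R1  ⇒  (1, 0, 3, 5)
     R2 -= 4·R1  ⇒  (0, 0, 8, 2)
     R3 -= 5·R1  ⇒  (0, 0, 6, 6)
[3] R2 /= 8  ⇒  (0, 0, 1, 3)
     R0 -= 3·R2  ⇒  (1, 0, 0, 7)
     R3 -= 6·R2  ⇒  (0, 0, 0, 10)
[4] R3 /= 10  ⇒  (0, 0, 0, 1)
     R0 -= 7·R3  ⇒  (1, 0, 0, 0)
     R2 -= 3·R3  ⇒  (0, 0, 1, 0)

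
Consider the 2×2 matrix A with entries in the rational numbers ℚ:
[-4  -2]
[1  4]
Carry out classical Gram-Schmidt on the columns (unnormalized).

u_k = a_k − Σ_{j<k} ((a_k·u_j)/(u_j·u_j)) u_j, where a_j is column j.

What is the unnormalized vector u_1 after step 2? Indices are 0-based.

u_1 = (14/17, 56/17)

Step 1: u_0 = a_0 = (-4, 1).
Step 2: u_1 = a_1 − (12/17)·u_0 = (14/17, 56/17).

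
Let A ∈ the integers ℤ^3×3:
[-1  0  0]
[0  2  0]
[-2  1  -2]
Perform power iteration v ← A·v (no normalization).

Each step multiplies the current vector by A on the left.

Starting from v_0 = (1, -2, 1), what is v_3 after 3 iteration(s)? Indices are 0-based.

v_0 = (1, -2, 1).
v_1 = A·v_0 = (-1, -4, -6).
v_2 = A·v_1 = (1, -8, 10).
v_3 = A·v_2 = (-1, -16, -30).

v_3 = (-1, -16, -30)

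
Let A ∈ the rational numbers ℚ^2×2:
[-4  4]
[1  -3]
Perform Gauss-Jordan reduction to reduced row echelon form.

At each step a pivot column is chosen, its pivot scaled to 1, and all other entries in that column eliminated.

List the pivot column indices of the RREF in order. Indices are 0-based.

step 1: normalize row 0 (÷-4) = (1, -1)
  row 1: subtract 1×row0 = (0, -2)
step 2: normalize row 1 (÷-2) = (0, 1)
  row 0: subtract -1×row1 = (1, 0)

pivot columns: 0, 1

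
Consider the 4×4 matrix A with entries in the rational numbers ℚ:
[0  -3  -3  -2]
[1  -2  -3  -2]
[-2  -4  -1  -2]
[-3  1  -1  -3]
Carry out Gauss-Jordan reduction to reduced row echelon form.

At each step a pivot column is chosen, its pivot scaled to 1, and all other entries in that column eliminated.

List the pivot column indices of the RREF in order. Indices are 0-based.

pivot columns: 0, 1, 2, 3

step 1: exchange rows 0,1
step 1: normalize row 0 (÷1) = (1, -2, -3, -2)
  row 2: subtract -2×row0 = (0, -8, -7, -6)
  row 3: subtract -3×row0 = (0, -5, -10, -9)
step 2: normalize row 1 (÷-3) = (0, 1, 1, 2/3)
  row 0: subtract -2×row1 = (1, 0, -1, -2/3)
  row 2: subtract -8×row1 = (0, 0, 1, -2/3)
  row 3: subtract -5×row1 = (0, 0, -5, -17/3)
step 3: normalize row 2 (÷1) = (0, 0, 1, -2/3)
  row 0: subtract -1×row2 = (1, 0, 0, -4/3)
  row 1: subtract 1×row2 = (0, 1, 0, 4/3)
  row 3: subtract -5×row2 = (0, 0, 0, -9)
step 4: normalize row 3 (÷-9) = (0, 0, 0, 1)
  row 0: subtract -4/3×row3 = (1, 0, 0, 0)
  row 1: subtract 4/3×row3 = (0, 1, 0, 0)
  row 2: subtract -2/3×row3 = (0, 0, 1, 0)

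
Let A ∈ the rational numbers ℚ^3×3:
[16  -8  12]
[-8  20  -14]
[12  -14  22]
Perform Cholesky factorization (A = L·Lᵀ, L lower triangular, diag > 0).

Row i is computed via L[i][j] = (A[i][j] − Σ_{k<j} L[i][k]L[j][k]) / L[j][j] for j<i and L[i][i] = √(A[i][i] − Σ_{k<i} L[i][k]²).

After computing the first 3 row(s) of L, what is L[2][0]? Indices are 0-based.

L[2][0] = 3

Step 1: L[0][0] = √(16) = 4.
  L[1][0] = (-8) / L[0][0] = -2.
Step 2: L[1][1] = √(16) = 4.
  L[2][0] = (12) / L[0][0] = 3.
  L[2][1] = (-8) / L[1][1] = -2.
Step 3: L[2][2] = √(9) = 3.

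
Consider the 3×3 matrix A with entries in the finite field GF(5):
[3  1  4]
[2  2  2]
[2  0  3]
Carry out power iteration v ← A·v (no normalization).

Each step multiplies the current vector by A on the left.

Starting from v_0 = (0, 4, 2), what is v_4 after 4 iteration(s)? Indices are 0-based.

v_4 = (0, 4, 3)

v_0 = (0, 4, 2).
v_1 = A·v_0 = (2, 2, 1).
v_2 = A·v_1 = (2, 0, 2).
v_3 = A·v_2 = (4, 3, 0).
v_4 = A·v_3 = (0, 4, 3).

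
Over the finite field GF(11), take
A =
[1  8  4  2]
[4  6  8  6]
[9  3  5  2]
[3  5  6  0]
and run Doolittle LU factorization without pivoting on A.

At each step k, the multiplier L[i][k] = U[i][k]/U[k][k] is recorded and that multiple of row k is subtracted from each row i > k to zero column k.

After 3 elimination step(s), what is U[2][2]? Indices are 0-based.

k=0: U[0][0]=1
  eliminate (1,0): mult=4, new row 1: (0, 7, 3, 9); set L[1][0]=4
  eliminate (2,0): mult=9, new row 2: (0, 8, 2, 6); set L[2][0]=9
  eliminate (3,0): mult=3, new row 3: (0, 3, 5, 5); set L[3][0]=3
k=1: U[1][1]=7
  eliminate (2,1): mult=9, new row 2: (0, 0, 8, 2); set L[2][1]=9
  eliminate (3,1): mult=2, new row 3: (0, 0, 10, 9); set L[3][1]=2
k=2: U[2][2]=8
  eliminate (3,2): mult=4, new row 3: (0, 0, 0, 1); set L[3][2]=4

U[2][2] = 8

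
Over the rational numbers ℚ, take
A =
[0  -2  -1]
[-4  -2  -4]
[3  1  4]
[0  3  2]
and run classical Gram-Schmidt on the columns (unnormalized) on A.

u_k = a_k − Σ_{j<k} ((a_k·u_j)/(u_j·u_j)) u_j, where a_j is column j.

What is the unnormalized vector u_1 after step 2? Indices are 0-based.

u_1 = (-2, -6/25, -8/25, 3)

Step 1: u_0 = a_0 = (0, -4, 3, 0).
Step 2: u_1 = a_1 − (11/25)·u_0 = (-2, -6/25, -8/25, 3).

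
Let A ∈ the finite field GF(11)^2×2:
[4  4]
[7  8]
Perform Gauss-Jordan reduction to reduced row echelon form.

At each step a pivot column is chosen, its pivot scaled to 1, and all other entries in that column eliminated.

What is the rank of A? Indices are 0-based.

step 1: normalize row 0 (÷4) = (1, 1)
  row 1: subtract 7×row0 = (0, 1)
step 2: normalize row 1 (÷1) = (0, 1)
  row 0: subtract 1×row1 = (1, 0)

rank = 2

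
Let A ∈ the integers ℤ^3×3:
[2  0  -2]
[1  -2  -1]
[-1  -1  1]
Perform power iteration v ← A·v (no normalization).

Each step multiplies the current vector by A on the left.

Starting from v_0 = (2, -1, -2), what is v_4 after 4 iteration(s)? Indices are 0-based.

v_4 = (232, 34, -157)

v_0 = (2, -1, -2).
v_1 = A·v_0 = (8, 6, -3).
v_2 = A·v_1 = (22, -1, -17).
v_3 = A·v_2 = (78, 41, -38).
v_4 = A·v_3 = (232, 34, -157).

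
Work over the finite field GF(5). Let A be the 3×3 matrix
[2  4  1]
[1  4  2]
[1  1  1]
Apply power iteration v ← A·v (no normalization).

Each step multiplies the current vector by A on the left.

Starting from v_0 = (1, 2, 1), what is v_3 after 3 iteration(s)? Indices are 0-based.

v_3 = (3, 4, 4)

v_0 = (1, 2, 1).
v_1 = A·v_0 = (1, 1, 4).
v_2 = A·v_1 = (0, 3, 1).
v_3 = A·v_2 = (3, 4, 4).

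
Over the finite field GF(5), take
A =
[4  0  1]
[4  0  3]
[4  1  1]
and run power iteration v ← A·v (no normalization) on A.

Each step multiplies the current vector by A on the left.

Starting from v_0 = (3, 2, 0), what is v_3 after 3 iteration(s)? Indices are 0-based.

v_0 = (3, 2, 0).
v_1 = A·v_0 = (2, 2, 4).
v_2 = A·v_1 = (2, 0, 4).
v_3 = A·v_2 = (2, 0, 2).

v_3 = (2, 0, 2)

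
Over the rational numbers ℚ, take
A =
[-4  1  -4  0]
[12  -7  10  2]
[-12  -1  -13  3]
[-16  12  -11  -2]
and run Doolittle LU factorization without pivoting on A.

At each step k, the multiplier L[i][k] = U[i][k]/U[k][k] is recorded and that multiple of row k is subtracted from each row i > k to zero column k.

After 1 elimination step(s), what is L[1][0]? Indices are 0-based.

Step 1: pivot at (0,0) is -4.
  row1 ← row1 − (-3)·row0  ⇒  L[1][0]=-3, U row1=(0, -4, -2, 2)
  row2 ← row2 − (3)·row0  ⇒  L[2][0]=3, U row2=(0, -4, -1, 3)
  row3 ← row3 − (4)·row0  ⇒  L[3][0]=4, U row3=(0, 8, 5, -2)

L[1][0] = -3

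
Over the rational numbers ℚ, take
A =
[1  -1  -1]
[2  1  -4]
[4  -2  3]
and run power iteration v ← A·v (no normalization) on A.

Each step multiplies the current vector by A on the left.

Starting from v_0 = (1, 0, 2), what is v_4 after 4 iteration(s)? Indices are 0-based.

v_0 = (1, 0, 2).
v_1 = A·v_0 = (-1, -6, 10).
v_2 = A·v_1 = (-5, -48, 38).
v_3 = A·v_2 = (5, -210, 190).
v_4 = A·v_3 = (25, -960, 1010).

v_4 = (25, -960, 1010)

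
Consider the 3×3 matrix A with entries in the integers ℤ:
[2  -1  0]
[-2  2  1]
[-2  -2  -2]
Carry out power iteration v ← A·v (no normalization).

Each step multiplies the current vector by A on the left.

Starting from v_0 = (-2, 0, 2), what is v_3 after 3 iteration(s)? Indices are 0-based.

v_3 = (-48, 64, -4)

v_0 = (-2, 0, 2).
v_1 = A·v_0 = (-4, 6, 0).
v_2 = A·v_1 = (-14, 20, -4).
v_3 = A·v_2 = (-48, 64, -4).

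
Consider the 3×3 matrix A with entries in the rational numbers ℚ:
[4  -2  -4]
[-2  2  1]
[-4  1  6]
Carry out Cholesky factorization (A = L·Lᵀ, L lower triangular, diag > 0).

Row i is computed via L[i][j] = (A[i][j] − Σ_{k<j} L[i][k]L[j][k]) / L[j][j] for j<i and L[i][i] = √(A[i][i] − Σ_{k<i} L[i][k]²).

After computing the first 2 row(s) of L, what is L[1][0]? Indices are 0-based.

L[1][0] = -1

Step 1: L[0][0] = √(4) = 2.
  L[1][0] = (-2) / L[0][0] = -1.
Step 2: L[1][1] = √(1) = 1.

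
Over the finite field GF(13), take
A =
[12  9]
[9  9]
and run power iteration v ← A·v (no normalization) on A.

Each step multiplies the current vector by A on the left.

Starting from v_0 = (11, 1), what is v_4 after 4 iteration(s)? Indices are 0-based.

v_0 = (11, 1).
v_1 = A·v_0 = (11, 4).
v_2 = A·v_1 = (12, 5).
v_3 = A·v_2 = (7, 10).
v_4 = A·v_3 = (5, 10).

v_4 = (5, 10)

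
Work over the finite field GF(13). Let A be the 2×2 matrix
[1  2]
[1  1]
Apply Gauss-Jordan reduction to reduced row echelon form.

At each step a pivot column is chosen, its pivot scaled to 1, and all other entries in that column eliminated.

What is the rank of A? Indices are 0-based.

rank = 2

[1] R0 /= 1  ⇒  (1, 2)
     R1 -= 1·R0  ⇒  (0, 12)
[2] R1 /= 12  ⇒  (0, 1)
     R0 -= 2·R1  ⇒  (1, 0)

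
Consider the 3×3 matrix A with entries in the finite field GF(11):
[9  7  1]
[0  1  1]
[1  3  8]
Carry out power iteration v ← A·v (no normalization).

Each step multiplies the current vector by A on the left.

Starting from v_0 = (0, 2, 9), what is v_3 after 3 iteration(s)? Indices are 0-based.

v_0 = (0, 2, 9).
v_1 = A·v_0 = (1, 0, 1).
v_2 = A·v_1 = (10, 1, 9).
v_3 = A·v_2 = (7, 10, 8).

v_3 = (7, 10, 8)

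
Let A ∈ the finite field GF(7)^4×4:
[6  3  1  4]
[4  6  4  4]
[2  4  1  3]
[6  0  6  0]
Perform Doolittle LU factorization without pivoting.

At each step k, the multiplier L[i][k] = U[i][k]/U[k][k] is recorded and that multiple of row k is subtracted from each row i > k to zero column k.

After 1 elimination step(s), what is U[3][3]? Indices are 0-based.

U[3][3] = 3

k=0: U[0][0]=6
  eliminate (1,0): mult=3, new row 1: (0, 4, 1, 6); set L[1][0]=3
  eliminate (2,0): mult=5, new row 2: (0, 3, 3, 4); set L[2][0]=5
  eliminate (3,0): mult=1, new row 3: (0, 4, 5, 3); set L[3][0]=1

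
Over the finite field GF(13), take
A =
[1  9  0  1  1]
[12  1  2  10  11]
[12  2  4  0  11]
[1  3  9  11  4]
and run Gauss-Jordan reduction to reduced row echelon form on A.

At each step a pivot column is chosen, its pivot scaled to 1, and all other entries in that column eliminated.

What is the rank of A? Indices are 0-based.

pivot(0,0)=1: scale R0 → (1, 9, 0, 1, 1)
  clear (1,0): R1 −= (12)R0 → (0, 10, 2, 11, 12)
  clear (2,0): R2 −= (12)R0 → (0, 11, 4, 1, 12)
  clear (3,0): R3 −= (1)R0 → (0, 7, 9, 10, 3)
pivot(1,1)=10: scale R1 → (0, 1, 8, 5, 9)
  clear (0,1): R0 −= (9)R1 → (1, 0, 6, 8, 11)
  clear (2,1): R2 −= (11)R1 → (0, 0, 7, 11, 4)
  clear (3,1): R3 −= (7)R1 → (0, 0, 5, 1, 5)
pivot(2,2)=7: scale R2 → (0, 0, 1, 9, 8)
  clear (0,2): R0 −= (6)R2 → (1, 0, 0, 6, 2)
  clear (1,2): R1 −= (8)R2 → (0, 1, 0, 11, 10)
  clear (3,2): R3 −= (5)R2 → (0, 0, 0, 8, 4)
pivot(3,3)=8: scale R3 → (0, 0, 0, 1, 7)
  clear (0,3): R0 −= (6)R3 → (1, 0, 0, 0, 12)
  clear (1,3): R1 −= (11)R3 → (0, 1, 0, 0, 11)
  clear (2,3): R2 −= (9)R3 → (0, 0, 1, 0, 10)

rank = 4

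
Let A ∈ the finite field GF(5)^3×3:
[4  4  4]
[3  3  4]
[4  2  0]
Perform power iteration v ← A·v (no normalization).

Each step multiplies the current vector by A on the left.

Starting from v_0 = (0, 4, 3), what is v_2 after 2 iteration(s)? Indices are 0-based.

v_0 = (0, 4, 3).
v_1 = A·v_0 = (3, 4, 3).
v_2 = A·v_1 = (0, 3, 0).

v_2 = (0, 3, 0)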